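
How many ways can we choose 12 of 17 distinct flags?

C(17,12) = 17!/(12! x 5!).

Final answer: \binom{17}{12} = 6188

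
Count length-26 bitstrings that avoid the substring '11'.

Let a(n) count valid strings. If the last bit is 0 the prefix is any valid string of length n-1; if it is 1 the string must end in 01 with a valid prefix of length n-2. So a(n) = a(n-1) + a(n-2), a(1)=2, a(2)=3.
Iterating the recurrence: a(1)=2, a(2)=3, a(3)=5, a(4)=8, a(5)=13, a(6)=21, a(7)=34, a(8)=55, a(9)=89, a(10)=144, a(11)=233, a(12)=377, a(13)=610, a(14)=987, a(15)=1597, a(16)=2584, a(17)=4181, a(18)=6765, a(19)=10946, a(20)=17711, a(21)=28657, a(22)=46368, a(23)=75025, a(24)=121393, a(25)=196418, a(26)=317811.

Final answer: 317811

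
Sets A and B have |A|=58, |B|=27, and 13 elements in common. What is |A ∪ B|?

|A union B| = |A| + |B| - |A intersect B| = 58 + 27 - 13.

Final answer: 72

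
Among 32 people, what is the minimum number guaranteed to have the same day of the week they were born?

There are 7 possible values for day of the week they were born. With 32 people and 7 categories, by pigeonhole: ceiling(32/7).

Final answer: 5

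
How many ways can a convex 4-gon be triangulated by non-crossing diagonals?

This is a standard Catalan-number count: the answer is C_n. Here n = 4 - 2 = 2.
C_n = (2n)!/(n!(n+1)!), so C_{2} = 4!/(2! x 3!) = C(4,2)/3 = 6/3.

Final answer: C_{2} = 2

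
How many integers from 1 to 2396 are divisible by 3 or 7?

Multiples of 3: 798. Multiples of 7: 342. Of both (lcm=21): 114.
By inclusion-exclusion: 798 + 342 - 114.

Final answer: 1026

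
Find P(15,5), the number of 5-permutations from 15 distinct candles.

P(15,5) = 15!/(15-5)! = 15!/10!.

Final answer: P(15,5) = 360360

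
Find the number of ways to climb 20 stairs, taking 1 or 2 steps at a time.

Let f(n) count the ways. The last step is size 1 or 2, so f(n) = f(n-1) + f(n-2) with f(1)=1, f(2)=2.
Computing successive values: f(1)=1, f(2)=2, f(3)=3, f(4)=5, f(5)=8, f(6)=13, f(7)=21, f(8)=34, f(9)=55, f(10)=89, f(11)=144, f(12)=233, f(13)=377, f(14)=610, f(15)=987, f(16)=1597, f(17)=2584, f(18)=4181, f(19)=6765, f(20)=10946.

Final answer: 10946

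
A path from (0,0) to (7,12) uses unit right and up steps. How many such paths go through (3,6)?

Paths (0,0)->(3,6): C(9,6) = 84.
Paths (3,6)->(7,12): C(10,6) = 210.
By multiplication principle: 84 x 210.

Final answer: 17640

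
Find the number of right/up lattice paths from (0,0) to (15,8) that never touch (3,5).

Total paths to (15,8): C(23,8) = 490314.
Paths through (3,5): C(8,5) x C(15,3) = 25480.
Avoiding (3,5): 490314 - 25480.

Final answer: 464834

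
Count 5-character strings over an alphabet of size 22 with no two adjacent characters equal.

Let g(n) count such strings. g(1) = 22, and each valid string of length n-1 extends in 21 ways (any symbol but the last), so g(n) = 21 g(n-1).
Total: g(5) = 22 x 21^4.

Final answer: 22 x 21^{4} = 4278582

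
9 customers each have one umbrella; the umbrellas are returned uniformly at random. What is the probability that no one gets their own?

D(n) = (n-1)(D(n-1) + D(n-2)), D(0)=1, D(1)=0.
Building up: D(2)=1, D(3)=2, D(4)=9, D(5)=44, D(6)=265, D(7)=1854, D(8)=14833, D(9)=133496.
Total arrangements: 9! = 362880.
Probability = D(9)/9! = 16687/45360.

Final answer: D(9)/9! = 133496/362880 = 0.367879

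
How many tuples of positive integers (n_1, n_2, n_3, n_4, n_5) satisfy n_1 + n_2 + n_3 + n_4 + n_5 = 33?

Substitute n'_i = n_i - 1 (so n'_i >= 0). Then sum n'_i = 33 - 5 = 28.
Stars and bars: C(28+5-1, 5-1) = C(32,4).

Final answer: C(32,4) = 35960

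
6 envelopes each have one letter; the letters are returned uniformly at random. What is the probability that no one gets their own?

Derangements satisfy D(n) = (n-1)(D(n-1) + D(n-2)), starting from D(0)=1, D(1)=0.
Building up: D(2)=1, D(3)=2, D(4)=9, D(5)=44, D(6)=265.
Total arrangements: 6! = 720.
Probability = D(6)/6! = 53/144.

Final answer: D(6)/6! = 265/720 = 0.368056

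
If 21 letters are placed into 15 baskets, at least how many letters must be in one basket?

By the pigeonhole principle: ceiling(21/15).

Final answer: 2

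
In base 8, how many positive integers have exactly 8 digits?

Leading digit: 7 options (nonzero). Other 7 digit(s): 8 options each.
Total: 7 x 8^7.

Final answer: 14680064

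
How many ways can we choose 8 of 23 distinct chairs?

C(23,8) = 23!/(8! x (23-8)!).

Final answer: C(23,8) = 490314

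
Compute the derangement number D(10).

D(n) = (n-1)(D(n-1) + D(n-2)), D(0)=1, D(1)=0.
D(2) = 1 x (0 + 1) = 1
D(3) = 2 x (1 + 0) = 2
D(4) = 3 x (2 + 1) = 9
D(5) = 4 x (9 + 2) = 44
D(6) = 5 x (44 + 9) = 265
D(7) = 6 x (265 + 44) = 1854
D(8) = 7 x (1854 + 265) = 14833
D(9) = 8 x (14833 + 1854) = 133496
D(10) = 9 x (D(9) + D(8)) = 9 x (133496 + 14833)

Final answer: D(10) = 1334961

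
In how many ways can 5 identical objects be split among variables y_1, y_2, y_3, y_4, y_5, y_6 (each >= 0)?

Stars and bars with 5 stars and 5 bars:
C(5+6-1, 6-1) = C(10,5).

Final answer: C(10,5) = 252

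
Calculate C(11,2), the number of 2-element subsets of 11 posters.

C(11,2) = 11!/(2! x (11-2)!).

Final answer: C(11,2) = 55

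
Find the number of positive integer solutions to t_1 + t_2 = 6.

Substitute t'_i = t_i - 1 (so t'_i >= 0). Then sum t'_i = 6 - 2 = 4.
Stars and bars: C(4+2-1, 2-1) = C(5,1).

Final answer: C(5,1) = 5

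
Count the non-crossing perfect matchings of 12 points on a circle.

This is a standard Catalan-number count: the answer is C_n. Here n = 12/2 = 6.
C_n = C(2n,n) - C(2n,n+1), so C_{6} = C(12,6) - C(12,7) = 924 - 792.

Final answer: C_{6} = 132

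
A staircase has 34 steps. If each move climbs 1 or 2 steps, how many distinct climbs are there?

Condition on the final move: it is a 1-step (f(n-1) ways to get there) or a 2-step (f(n-2) ways), so f(n) = f(n-1) + f(n-2), with f(1)=1, f(2)=2.
Computing successive values: f(1)=1, f(2)=2, f(3)=3, f(4)=5, f(5)=8, f(6)=13, f(7)=21, f(8)=34, f(9)=55, f(10)=89, f(11)=144, f(12)=233, f(13)=377, f(14)=610, f(15)=987, f(16)=1597, f(17)=2584, f(18)=4181, f(19)=6765, f(20)=10946, f(21)=17711, f(22)=28657, f(23)=46368, f(24)=75025, f(25)=121393, f(26)=196418, f(27)=317811, f(28)=514229, f(29)=832040, f(30)=1346269, f(31)=2178309, f(32)=3524578, f(33)=5702887, f(34)=9227465.

Final answer: 9227465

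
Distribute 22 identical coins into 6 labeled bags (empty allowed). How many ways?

Stars and bars: C(n+k-1, k-1) = C(27,5).

Final answer: C(27,5) = 80730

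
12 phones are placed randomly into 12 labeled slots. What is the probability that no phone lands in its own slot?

Use the recurrence D(n) = (n-1)(D(n-1) + D(n-2)) with D(0)=1, D(1)=0.
Building up: D(2)=1, D(3)=2, D(4)=9, D(5)=44, D(6)=265, D(7)=1854, D(8)=14833, D(9)=133496, D(10)=1334961, D(11)=14684570, D(12)=176214841.
Total arrangements: 12! = 479001600.
Probability = D(12)/12! = 16019531/43545600.

Final answer: D(12)/12! = 176214841/479001600 = 0.367879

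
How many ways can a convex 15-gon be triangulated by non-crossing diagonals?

This is a standard Catalan-number count: the answer is C_n. Here n = 15 - 2 = 13.
C_n = C(2n,n) - C(2n,n+1), so C_{13} = C(26,13) - C(26,14) = 10400600 - 9657700.

Final answer: C_{13} = 742900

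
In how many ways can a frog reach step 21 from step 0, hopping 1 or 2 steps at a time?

Condition on the final move: it is a 1-step (f(n-1) ways to get there) or a 2-step (f(n-2) ways), so f(n) = f(n-1) + f(n-2), with f(1)=1, f(2)=2.
Iterating the recurrence: f(1)=1, f(2)=2, f(3)=3, f(4)=5, f(5)=8, f(6)=13, f(7)=21, f(8)=34, f(9)=55, f(10)=89, f(11)=144, f(12)=233, f(13)=377, f(14)=610, f(15)=987, f(16)=1597, f(17)=2584, f(18)=4181, f(19)=6765, f(20)=10946, f(21)=17711.

Final answer: 17711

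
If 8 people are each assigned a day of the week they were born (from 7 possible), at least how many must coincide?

There are 7 possible values for day of the week they were born. With 8 people and 7 categories, by pigeonhole: ceiling(8/7).

Final answer: 2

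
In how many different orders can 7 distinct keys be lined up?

The number of ways to arrange 7 distinct objects is 7!.

Final answer: 7! = 5040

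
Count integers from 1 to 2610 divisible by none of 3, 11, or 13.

|div by 3|=870, |div by 11|=237, |div by 13|=200.
|div by 3&11|=79, |div by 3&13|=66, |div by 11&13|=18, |div by all|=6.
By inclusion-exclusion, divisible by at least one: 870+237+200-79-66-18+6 = 1150.
Not divisible by any: 2610 - 1150.

Final answer: 1460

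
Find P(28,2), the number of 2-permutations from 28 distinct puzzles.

P(28,2) = 28!/(28-2)! = 28!/26!.

Final answer: P(28,2) = 756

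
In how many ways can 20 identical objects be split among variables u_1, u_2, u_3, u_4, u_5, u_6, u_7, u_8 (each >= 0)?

Stars and bars with 20 stars and 7 bars:
C(20+8-1, 8-1) = C(27,7).

Final answer: C(27,7) = 888030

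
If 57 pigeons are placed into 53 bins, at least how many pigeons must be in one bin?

By the pigeonhole principle: ceiling(57/53).

Final answer: 2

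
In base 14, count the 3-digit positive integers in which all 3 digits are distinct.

First digit: 13 (nonzero). Second: 13 (not first). Third: 12, etc.
Total: 13 x 13 x 12.

Final answer: 2028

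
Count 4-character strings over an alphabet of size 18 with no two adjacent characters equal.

Let g(n) count such strings. g(1) = 18, and each valid string of length n-1 extends in 17 ways (any symbol but the last), so g(n) = 17 g(n-1).
Total: g(4) = 18 x 17^3.

Final answer: 18 x 17^{3} = 88434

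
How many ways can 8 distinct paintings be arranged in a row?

The number of ways to arrange 8 distinct objects is 8!.

Final answer: 8! = 40320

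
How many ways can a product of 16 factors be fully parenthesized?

The structures are counted by the Catalan number C_n. Here n = 16 - 1 = 15.
Using C_0 = 1 and C_(k+1) = C_k x 2(2k+1)/(k+2), build up term by term: C_1=1, C_2=2, C_3=5, C_4=14, C_5=42, C_6=132, C_7=429, C_8=1430, C_9=4862, C_10=16796, C_11=58786, C_12=208012, C_13=742900, C_14=2674440, C_15=9694845.

Final answer: C_{15} = 9694845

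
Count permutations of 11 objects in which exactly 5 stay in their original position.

Choose which 5 elements are fixed: C(11,5) = 462.
Derange the remaining 6 using D(j) = (j-1)(D(j-1) + D(j-2)), D(0)=1, D(1)=0: D(2)=1, D(3)=2, D(4)=9, D(5)=44, D(6)=265.
Total: 462 x 265.

Final answer: C(11,5) D(6) = 122430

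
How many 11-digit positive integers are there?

The leading digit cannot be 0 (9 options); the other 10 digits can be anything (10 options each).
Total: 9 x 10^10.

Final answer: 90000000000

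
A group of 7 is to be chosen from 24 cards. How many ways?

C(24,7) = 24!/(7! x 17!).

Final answer: \binom{24}{7} = 346104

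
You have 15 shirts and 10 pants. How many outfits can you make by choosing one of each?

By the multiplication principle: 15 x 10.

Final answer: 150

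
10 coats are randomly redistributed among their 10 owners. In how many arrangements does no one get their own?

Derangements satisfy D(n) = (n-1)(D(n-1) + D(n-2)), starting from D(0)=1, D(1)=0.
D(2) = 1 x (0 + 1) = 1
D(3) = 2 x (1 + 0) = 2
D(4) = 3 x (2 + 1) = 9
D(5) = 4 x (9 + 2) = 44
D(6) = 5 x (44 + 9) = 265
D(7) = 6 x (265 + 44) = 1854
D(8) = 7 x (1854 + 265) = 14833
D(9) = 8 x (14833 + 1854) = 133496
D(10) = 9 x (D(9) + D(8)) = 9 x (133496 + 14833)

Final answer: D(10) = 1334961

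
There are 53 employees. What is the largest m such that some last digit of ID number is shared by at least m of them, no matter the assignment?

There are 10 possible values for last digit of ID number. With 53 employees and 10 categories, by pigeonhole: ceiling(53/10).

Final answer: 6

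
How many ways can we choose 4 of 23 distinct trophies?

C(23,4) = 23!/(4! x (23-4)!).

Final answer: C(23,4) = 8855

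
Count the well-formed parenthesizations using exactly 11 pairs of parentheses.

This is a standard Catalan-number count: the answer is C_n. Here n = 11 (pairs).
Using C_0 = 1 and C_(k+1) = C_k x 2(2k+1)/(k+2), build up term by term: C_1=1, C_2=2, C_3=5, C_4=14, C_5=42, C_6=132, C_7=429, C_8=1430, C_9=4862, C_10=16796, C_11=58786.

Final answer: C_{11} = 58786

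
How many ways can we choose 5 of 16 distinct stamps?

C(16,5) = 16!/(5! x 11!).

Final answer: \binom{16}{5} = 4368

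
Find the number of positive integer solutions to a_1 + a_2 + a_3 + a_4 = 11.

Substitute a'_i = a_i - 1 (so a'_i >= 0). Then sum a'_i = 11 - 4 = 7.
Stars and bars: C(7+4-1, 4-1) = C(10,3).

Final answer: C(10,3) = 120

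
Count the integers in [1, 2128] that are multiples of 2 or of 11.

Multiples of 2: 1064. Multiples of 11: 193. Of both (lcm=22): 96.
By inclusion-exclusion: 1064 + 193 - 96.

Final answer: 1161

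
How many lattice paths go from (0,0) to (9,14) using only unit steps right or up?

Each path has 9 right steps and 14 up steps in some order (23 steps total).
Choose which 14 of the 23 steps are up: C(23,14).

Final answer: C(23,14) = 817190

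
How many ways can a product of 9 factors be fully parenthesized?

This is counted by the nth Catalan number C_n. Here n = 9 - 1 = 8.
C_n = C(2n,n) - C(2n,n+1), so C_{8} = C(16,8) - C(16,9) = 12870 - 11440.

Final answer: C_{8} = 1430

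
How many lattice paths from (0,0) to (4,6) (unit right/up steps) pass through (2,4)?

Paths (0,0)->(2,4): C(6,4) = 15.
Paths (2,4)->(4,6): C(4,2) = 6.
By multiplication principle: 15 x 6.

Final answer: 90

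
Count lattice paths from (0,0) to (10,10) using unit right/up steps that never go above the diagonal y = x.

Total monotonic paths to (10,10): C(20,10) = 184756.
By the reflection principle, paths that go above the diagonal number C(20,11) = 167960.
Valid Dyck paths: 184756 - 167960.
(Equivalently, C_{10} = C(20,10)/11 = 184756/11.)

Final answer: C_{10} = 16796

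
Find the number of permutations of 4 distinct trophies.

The number of ways to arrange 4 distinct objects is 4!.

Final answer: 4! = 24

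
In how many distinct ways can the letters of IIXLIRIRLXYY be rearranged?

Letters (I:4, L:2, R:2, X:2, Y:2). Total letters: 12.
Permutations = 12!/(4! x 2! x 2! x 2! x 2!).

Final answer: 1247400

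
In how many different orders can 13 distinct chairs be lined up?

The number of ways to arrange 13 distinct objects is 13!.

Final answer: 13! = 6227020800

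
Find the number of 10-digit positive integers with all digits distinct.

First digit: 9 (not 0). Second: 9 (not first). Third: 8, etc.
Total: 9 x 9 x 8 x 7 x 6 x 5 x 4 x 3 x 2 x 1.

Final answer: 3265920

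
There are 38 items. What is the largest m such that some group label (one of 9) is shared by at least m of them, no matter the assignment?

There are 9 possible values for group label (one of 9). With 38 items and 9 categories, by pigeonhole: ceiling(38/9).

Final answer: 5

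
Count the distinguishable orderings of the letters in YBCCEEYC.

Letters (B:1, C:3, E:2, Y:2). Total letters: 8.
Permutations = 8!/(3! x 2! x 2!).

Final answer: 1680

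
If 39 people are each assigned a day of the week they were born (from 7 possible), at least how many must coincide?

There are 7 possible values for day of the week they were born. With 39 people and 7 categories, by pigeonhole: ceiling(39/7).

Final answer: 6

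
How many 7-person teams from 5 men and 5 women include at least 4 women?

Sum over valid woman counts:
C(5,4)C(5,3) = 50
C(5,5)C(5,2) = 10
Total: 50 + 10.

Final answer: 60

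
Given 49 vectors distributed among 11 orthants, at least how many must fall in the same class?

By pigeonhole with 49 objects and 11 categories: ceiling(49/11).

Final answer: 5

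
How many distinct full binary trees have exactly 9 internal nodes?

This is counted by the nth Catalan number C_n. Here n = 9.
C_n = C(2n,n) - C(2n,n+1), so C_{9} = C(18,9) - C(18,10) = 48620 - 43758.

Final answer: C_{9} = 4862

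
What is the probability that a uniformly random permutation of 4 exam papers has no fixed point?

Use the recurrence D(n) = (n-1)(D(n-1) + D(n-2)) with D(0)=1, D(1)=0.
Building up: D(2)=1, D(3)=2, D(4)=9.
Total arrangements: 4! = 24.
Probability = D(4)/4! = 3/8.

Final answer: D(4)/4! = 9/24 = 0.375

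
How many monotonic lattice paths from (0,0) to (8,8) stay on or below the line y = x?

Total monotonic paths to (8,8): C(16,8) = 12870.
Paths that cross above y=x (reflection bijection): C(16,9) = 11440.
Valid Dyck paths: 12870 - 11440.
(Equivalently, C_{8} = C(16,8)/9 = 12870/9.)

Final answer: C_{8} = 1430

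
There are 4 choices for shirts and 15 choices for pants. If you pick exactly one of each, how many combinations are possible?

By the multiplication principle: 4 x 15.

Final answer: 60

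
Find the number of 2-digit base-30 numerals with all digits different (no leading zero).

First digit: 29 (nonzero). Second: 29 (not first). Third: 28, etc.
Total: 29 x 29.

Final answer: 841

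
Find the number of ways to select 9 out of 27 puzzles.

C(27,9) = 27!/(9! x 18!).

Final answer: \binom{27}{9} = 4686825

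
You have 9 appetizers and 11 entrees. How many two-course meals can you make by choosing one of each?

By the multiplication principle: 9 x 11.

Final answer: 99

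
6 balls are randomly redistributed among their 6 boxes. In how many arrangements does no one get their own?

Derangements satisfy D(n) = (n-1)(D(n-1) + D(n-2)), starting from D(0)=1, D(1)=0.
D(2) = 1 x (0 + 1) = 1
D(3) = 2 x (1 + 0) = 2
D(4) = 3 x (2 + 1) = 9
D(5) = 4 x (9 + 2) = 44
D(6) = 5 x (D(5) + D(4)) = 5 x (44 + 9)

Final answer: D(6) = 265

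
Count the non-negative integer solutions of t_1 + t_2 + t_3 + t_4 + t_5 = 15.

Stars and bars with 15 stars and 4 bars:
C(15+5-1, 5-1) = C(19,4).

Final answer: C(19,4) = 3876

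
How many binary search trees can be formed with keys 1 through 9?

This is a standard Catalan-number count: the answer is C_n. Here n = 9.
C_n = C(2n,n) - C(2n,n+1), so C_{9} = C(18,9) - C(18,10) = 48620 - 43758.

Final answer: C_{9} = 4862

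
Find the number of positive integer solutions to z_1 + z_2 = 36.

Substitute z'_i = z_i - 1 (so z'_i >= 0). Then sum z'_i = 36 - 2 = 34.
Stars and bars: C(34+2-1, 2-1) = C(35,1).

Final answer: C(35,1) = 35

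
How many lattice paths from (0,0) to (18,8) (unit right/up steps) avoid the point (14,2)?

Total paths to (18,8): C(26,8) = 1562275.
Paths through (14,2): C(16,2) x C(10,6) = 25200.
Avoiding (14,2): 1562275 - 25200.

Final answer: 1537075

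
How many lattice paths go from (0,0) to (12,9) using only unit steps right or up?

Each path has 12 right steps and 9 up steps in some order (21 steps total).
Choose which 9 of the 21 steps are up: C(21,9).

Final answer: C(21,9) = 293930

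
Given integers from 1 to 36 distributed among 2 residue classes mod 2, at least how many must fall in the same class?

By pigeonhole with 36 objects and 2 categories: ceiling(36/2).

Final answer: 18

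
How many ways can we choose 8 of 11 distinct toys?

C(11,8) = 11!/(8! x (11-8)!).

Final answer: C(11,8) = 165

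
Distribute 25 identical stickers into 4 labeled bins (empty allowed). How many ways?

Stars and bars: C(n+k-1, k-1) = C(28,3).

Final answer: C(28,3) = 3276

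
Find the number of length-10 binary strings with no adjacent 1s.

A valid string ends in 0 (append to any length-(n-1) valid string) or in 01 (append to any length-(n-2) valid string), so a(n) = a(n-1) + a(n-2) with a(1)=2, a(2)=3.
Building up term by term: a(1)=2, a(2)=3, a(3)=5, a(4)=8, a(5)=13, a(6)=21, a(7)=34, a(8)=55, a(9)=89, a(10)=144.

Final answer: 144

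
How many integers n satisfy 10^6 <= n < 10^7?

First digit: 9 choices (1-9). Each of the remaining 6 digits: 10 choices.
Total: 9 x 10^6.

Final answer: 9000000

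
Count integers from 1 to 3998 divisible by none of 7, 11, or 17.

|div by 7|=571, |div by 11|=363, |div by 17|=235.
|div by 7&11|=51, |div by 7&17|=33, |div by 11&17|=21, |div by all|=3.
By inclusion-exclusion, divisible by at least one: 571+363+235-51-33-21+3 = 1067.
Not divisible by any: 3998 - 1067.

Final answer: 2931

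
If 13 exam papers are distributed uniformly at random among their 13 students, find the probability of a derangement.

Derangements satisfy D(n) = (n-1)(D(n-1) + D(n-2)), starting from D(0)=1, D(1)=0.
Building up: D(2)=1, D(3)=2, D(4)=9, D(5)=44, D(6)=265, D(7)=1854, D(8)=14833, D(9)=133496, D(10)=1334961, D(11)=14684570, D(12)=176214841, D(13)=2290792932.
Total arrangements: 13! = 6227020800.
Probability = D(13)/13! = 63633137/172972800.

Final answer: D(13)/13! = 2290792932/6227020800 = 0.367879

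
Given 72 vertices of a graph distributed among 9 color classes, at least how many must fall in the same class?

By pigeonhole with 72 objects and 9 categories: ceiling(72/9).

Final answer: 8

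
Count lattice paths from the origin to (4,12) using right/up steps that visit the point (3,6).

Paths (0,0)->(3,6): C(9,6) = 84.
Paths (3,6)->(4,12): C(7,6) = 7.
By multiplication principle: 84 x 7.

Final answer: 588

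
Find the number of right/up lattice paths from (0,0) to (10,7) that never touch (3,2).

Total paths to (10,7): C(17,7) = 19448.
Paths through (3,2): C(5,2) x C(12,5) = 7920.
Avoiding (3,2): 19448 - 7920.

Final answer: 11528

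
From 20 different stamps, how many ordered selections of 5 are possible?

P(20,5) = 20!/(20-5)! = 20!/15!.

Final answer: P(20,5) = 1860480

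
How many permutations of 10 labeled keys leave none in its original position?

Derangements satisfy D(n) = (n-1)(D(n-1) + D(n-2)), starting from D(0)=1, D(1)=0.
D(2) = 1 x (0 + 1) = 1
D(3) = 2 x (1 + 0) = 2
D(4) = 3 x (2 + 1) = 9
D(5) = 4 x (9 + 2) = 44
D(6) = 5 x (44 + 9) = 265
D(7) = 6 x (265 + 44) = 1854
D(8) = 7 x (1854 + 265) = 14833
D(9) = 8 x (14833 + 1854) = 133496
D(10) = 9 x (D(9) + D(8)) = 9 x (133496 + 14833)

Final answer: D(10) = 1334961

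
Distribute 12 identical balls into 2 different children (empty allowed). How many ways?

Stars and bars: C(n+k-1, k-1) = C(13,1).

Final answer: C(13,1) = 13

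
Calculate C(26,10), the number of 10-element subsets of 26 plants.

C(26,10) = 26!/(10! x 16!).

Final answer: \binom{26}{10} = 5311735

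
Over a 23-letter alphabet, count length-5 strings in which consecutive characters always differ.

Let g(n) count such strings. g(1) = 23, and each valid string of length n-1 extends in 22 ways (any symbol but the last), so g(n) = 22 g(n-1).
Total: g(5) = 23 x 22^4.

Final answer: 23 x 22^{4} = 5387888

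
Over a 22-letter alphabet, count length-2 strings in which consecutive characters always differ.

First character: 22 choices. Each subsequent: 21 choices (must differ from the previous one).
Total: 22 x 21^1.

Final answer: 22 x 21^{1} = 462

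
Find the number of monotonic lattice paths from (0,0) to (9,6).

Each path has 9 right steps and 6 up steps in some order (15 steps total).
Choose which 6 of the 15 steps are up: C(15,6).

Final answer: C(15,6) = 5005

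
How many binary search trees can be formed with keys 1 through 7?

The structures are counted by the Catalan number C_n. Here n = 7.
Using C_0 = 1 and C_(k+1) = C_k x 2(2k+1)/(k+2), build up term by term: C_1=1, C_2=2, C_3=5, C_4=14, C_5=42, C_6=132, C_7=429.

Final answer: C_{7} = 429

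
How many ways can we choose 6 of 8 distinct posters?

C(8,6) = 8!/(6! x (8-6)!).

Final answer: C(8,6) = 28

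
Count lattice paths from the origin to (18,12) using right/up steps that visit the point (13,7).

Paths (0,0)->(13,7): C(20,7) = 77520.
Paths (13,7)->(18,12): C(10,5) = 252.
By multiplication principle: 77520 x 252.

Final answer: 19535040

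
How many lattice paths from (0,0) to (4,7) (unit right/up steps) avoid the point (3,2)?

Total paths to (4,7): C(11,7) = 330.
Paths through (3,2): C(5,2) x C(6,5) = 60.
Avoiding (3,2): 330 - 60.

Final answer: 270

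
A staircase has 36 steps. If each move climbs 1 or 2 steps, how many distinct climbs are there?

Let f(n) be the number of climbs. Removing the last move (1 or 2 steps) gives f(n) = f(n-1) + f(n-2); base cases f(1)=1, f(2)=2.
Iterating the recurrence: f(1)=1, f(2)=2, f(3)=3, f(4)=5, f(5)=8, f(6)=13, f(7)=21, f(8)=34, f(9)=55, f(10)=89, f(11)=144, f(12)=233, f(13)=377, f(14)=610, f(15)=987, f(16)=1597, f(17)=2584, f(18)=4181, f(19)=6765, f(20)=10946, f(21)=17711, f(22)=28657, f(23)=46368, f(24)=75025, f(25)=121393, f(26)=196418, f(27)=317811, f(28)=514229, f(29)=832040, f(30)=1346269, f(31)=2178309, f(32)=3524578, f(33)=5702887, f(34)=9227465, f(35)=14930352, f(36)=24157817.

Final answer: 24157817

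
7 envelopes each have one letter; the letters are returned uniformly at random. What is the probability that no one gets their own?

D(n) = (n-1)(D(n-1) + D(n-2)), D(0)=1, D(1)=0.
Building up: D(2)=1, D(3)=2, D(4)=9, D(5)=44, D(6)=265, D(7)=1854.
Total arrangements: 7! = 5040.
Probability = D(7)/7! = 103/280.

Final answer: D(7)/7! = 1854/5040 = 0.367857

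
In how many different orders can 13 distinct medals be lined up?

The number of ways to arrange 13 distinct objects is 13!.

Final answer: 13! = 6227020800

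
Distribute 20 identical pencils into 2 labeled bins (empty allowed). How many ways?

Stars and bars: C(n+k-1, k-1) = C(21,1).

Final answer: C(21,1) = 21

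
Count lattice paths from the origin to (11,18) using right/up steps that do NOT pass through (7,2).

Total paths to (11,18): C(29,18) = 34597290.
Paths through (7,2): C(9,2) x C(20,16) = 174420.
Avoiding (7,2): 34597290 - 174420.

Final answer: 34422870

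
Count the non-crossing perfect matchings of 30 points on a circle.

The structures are counted by the Catalan number C_n. Here n = 30/2 = 15.
Using C_0 = 1 and C_(k+1) = C_k x 2(2k+1)/(k+2), build up term by term: C_1=1, C_2=2, C_3=5, C_4=14, C_5=42, C_6=132, C_7=429, C_8=1430, C_9=4862, C_10=16796, C_11=58786, C_12=208012, C_13=742900, C_14=2674440, C_15=9694845.

Final answer: C_{15} = 9694845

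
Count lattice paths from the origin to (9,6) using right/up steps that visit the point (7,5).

Paths (0,0)->(7,5): C(12,5) = 792.
Paths (7,5)->(9,6): C(3,1) = 3.
By multiplication principle: 792 x 3.

Final answer: 2376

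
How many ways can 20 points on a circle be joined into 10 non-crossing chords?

This is counted by the nth Catalan number C_n. Here n = 20/2 = 10.
C_n = (2n)!/(n!(n+1)!), so C_{10} = 20!/(10! x 11!) = C(20,10)/11 = 184756/11.

Final answer: C_{10} = 16796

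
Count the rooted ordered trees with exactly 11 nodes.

The structures are counted by the Catalan number C_n. Here n = 11 - 1 = 10.
C_n = (2n)!/(n!(n+1)!), so C_{10} = 20!/(10! x 11!) = C(20,10)/11 = 184756/11.

Final answer: C_{10} = 16796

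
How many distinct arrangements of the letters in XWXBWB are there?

Letters (B:2, W:2, X:2). Total letters: 6.
Permutations = 6!/(2! x 2! x 2!).

Final answer: 90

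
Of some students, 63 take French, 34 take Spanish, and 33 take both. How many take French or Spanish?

|A union B| = |A| + |B| - |A intersect B| = 63 + 34 - 33.

Final answer: 64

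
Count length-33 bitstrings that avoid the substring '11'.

Classify by the final bit: ...0 gives a(n-1) strings, ...01 gives a(n-2) strings. Thus a(n) = a(n-1) + a(n-2) with a(1)=2, a(2)=3.
Building up term by term: a(1)=2, a(2)=3, a(3)=5, a(4)=8, a(5)=13, a(6)=21, a(7)=34, a(8)=55, a(9)=89, a(10)=144, a(11)=233, a(12)=377, a(13)=610, a(14)=987, a(15)=1597, a(16)=2584, a(17)=4181, a(18)=6765, a(19)=10946, a(20)=17711, a(21)=28657, a(22)=46368, a(23)=75025, a(24)=121393, a(25)=196418, a(26)=317811, a(27)=514229, a(28)=832040, a(29)=1346269, a(30)=2178309, a(31)=3524578, a(32)=5702887, a(33)=9227465.

Final answer: 9227465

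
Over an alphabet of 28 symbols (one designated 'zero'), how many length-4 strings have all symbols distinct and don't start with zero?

The leading digit has 27 choices (anything but zero); the next has 27 (anything but the first), then 26, and so on, one fewer each time.
Total: 27 x 27 x 26 x 25.

Final answer: 473850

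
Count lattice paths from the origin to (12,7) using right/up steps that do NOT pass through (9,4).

Total paths to (12,7): C(19,7) = 50388.
Paths through (9,4): C(13,4) x C(6,3) = 14300.
Avoiding (9,4): 50388 - 14300.

Final answer: 36088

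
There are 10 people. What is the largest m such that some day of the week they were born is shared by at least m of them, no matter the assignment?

There are 7 possible values for day of the week they were born. With 10 people and 7 categories, by pigeonhole: ceiling(10/7).

Final answer: 2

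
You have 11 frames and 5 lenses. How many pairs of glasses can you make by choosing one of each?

By the multiplication principle: 11 x 5.

Final answer: 55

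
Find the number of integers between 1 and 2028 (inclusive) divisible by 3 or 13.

Multiples of 3: 676. Multiples of 13: 156. Of both (lcm=39): 52.
By inclusion-exclusion: 676 + 156 - 52.

Final answer: 780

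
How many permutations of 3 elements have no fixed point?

Use the recurrence D(n) = (n-1)(D(n-1) + D(n-2)) with D(0)=1, D(1)=0.
Building up: D(2)=1.
D(3) = 2 x (D(2) + D(1)) = 2 x (1 + 0).

Final answer: D(3) = 2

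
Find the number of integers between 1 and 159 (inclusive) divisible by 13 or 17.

Multiples of 13: 12. Multiples of 17: 9. Of both (lcm=221): 0.
By inclusion-exclusion: 12 + 9 - 0.

Final answer: 21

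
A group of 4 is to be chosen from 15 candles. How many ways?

C(15,4) = 15!/(4! x 11!).

Final answer: \binom{15}{4} = 1365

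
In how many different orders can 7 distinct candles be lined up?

The number of ways to arrange 7 distinct objects is 7!.

Final answer: 7! = 5040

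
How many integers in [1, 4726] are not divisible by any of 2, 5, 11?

|div by 2|=2363, |div by 5|=945, |div by 11|=429.
|div by 2&5|=472, |div by 2&11|=214, |div by 5&11|=85, |div by all|=42.
By inclusion-exclusion, divisible by at least one: 2363+945+429-472-214-85+42 = 3008.
Not divisible by any: 4726 - 3008.

Final answer: 1718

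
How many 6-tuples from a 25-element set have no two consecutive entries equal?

First character: 25 choices. Each subsequent: 24 choices (must differ from the previous one).
Total: 25 x 24^5.

Final answer: 25 x 24^{5} = 199065600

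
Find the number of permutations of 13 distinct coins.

The number of ways to arrange 13 distinct objects is 13!.

Final answer: 13! = 6227020800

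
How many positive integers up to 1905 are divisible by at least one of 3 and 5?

Multiples of 3: 635. Multiples of 5: 381. Of both (lcm=15): 127.
By inclusion-exclusion: 635 + 381 - 127.

Final answer: 889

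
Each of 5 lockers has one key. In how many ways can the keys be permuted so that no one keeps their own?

Derangements satisfy D(n) = (n-1)(D(n-1) + D(n-2)), starting from D(0)=1, D(1)=0.
D(2) = 1 x (0 + 1) = 1
D(3) = 2 x (1 + 0) = 2
D(4) = 3 x (2 + 1) = 9
D(5) = 4 x (D(4) + D(3)) = 4 x (9 + 2)

Final answer: D(5) = 44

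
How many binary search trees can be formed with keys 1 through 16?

This is a standard Catalan-number count: the answer is C_n. Here n = 16.
C_n = C(2n,n)/(n+1), so C_{16} = C(32,16)/17 = 601080390/17.

Final answer: C_{16} = 35357670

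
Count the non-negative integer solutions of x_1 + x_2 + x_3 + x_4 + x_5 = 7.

Stars and bars with 7 stars and 4 bars:
C(7+5-1, 5-1) = C(11,4).

Final answer: C(11,4) = 330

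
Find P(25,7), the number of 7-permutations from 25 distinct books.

P(25,7) = 25!/(25-7)! = 25!/18!.

Final answer: P(25,7) = 2422728000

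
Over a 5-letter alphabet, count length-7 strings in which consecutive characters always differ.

First character: 5 choices. Each subsequent: 4 choices (must differ from the previous one).
Total: 5 x 4^6.

Final answer: 5 x 4^{6} = 20480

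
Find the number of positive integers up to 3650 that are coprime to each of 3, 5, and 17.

|div by 3|=1216, |div by 5|=730, |div by 17|=214.
|div by 3&5|=243, |div by 3&17|=71, |div by 5&17|=42, |div by all|=14.
By inclusion-exclusion, divisible by at least one: 1216+730+214-243-71-42+14 = 1818.
Not divisible by any: 3650 - 1818.

Final answer: 1832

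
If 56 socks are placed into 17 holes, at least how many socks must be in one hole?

By the pigeonhole principle: ceiling(56/17).

Final answer: 4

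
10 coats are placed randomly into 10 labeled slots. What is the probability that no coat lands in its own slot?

Derangements satisfy D(n) = (n-1)(D(n-1) + D(n-2)), starting from D(0)=1, D(1)=0.
Building up: D(2)=1, D(3)=2, D(4)=9, D(5)=44, D(6)=265, D(7)=1854, D(8)=14833, D(9)=133496, D(10)=1334961.
Total arrangements: 10! = 3628800.
Probability = D(10)/10! = 16481/44800.

Final answer: D(10)/10! = 1334961/3628800 = 0.367879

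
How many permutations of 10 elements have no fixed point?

Derangements satisfy D(n) = (n-1)(D(n-1) + D(n-2)), starting from D(0)=1, D(1)=0.
D(2) = 1 x (0 + 1) = 1
D(3) = 2 x (1 + 0) = 2
D(4) = 3 x (2 + 1) = 9
D(5) = 4 x (9 + 2) = 44
D(6) = 5 x (44 + 9) = 265
D(7) = 6 x (265 + 44) = 1854
D(8) = 7 x (1854 + 265) = 14833
D(9) = 8 x (14833 + 1854) = 133496
D(10) = 9 x (D(9) + D(8)) = 9 x (133496 + 14833)

Final answer: D(10) = 1334961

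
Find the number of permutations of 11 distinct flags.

The number of ways to arrange 11 distinct objects is 11!.

Final answer: 11! = 39916800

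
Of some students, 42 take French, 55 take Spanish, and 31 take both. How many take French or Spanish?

|A union B| = |A| + |B| - |A intersect B| = 42 + 55 - 31.

Final answer: 66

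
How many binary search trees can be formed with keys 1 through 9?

This is counted by the nth Catalan number C_n. Here n = 9.
C_n = C(2n,n)/(n+1), so C_{9} = C(18,9)/10 = 48620/10.

Final answer: C_{9} = 4862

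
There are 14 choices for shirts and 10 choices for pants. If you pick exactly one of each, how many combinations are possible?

By the multiplication principle: 14 x 10.

Final answer: 140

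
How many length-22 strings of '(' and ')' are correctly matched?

This is a standard Catalan-number count: the answer is C_n. Here n = 11 (pairs).
C_n = C(2n,n) - C(2n,n+1), so C_{11} = C(22,11) - C(22,12) = 705432 - 646646.

Final answer: C_{11} = 58786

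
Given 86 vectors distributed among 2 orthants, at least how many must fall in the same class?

By pigeonhole with 86 objects and 2 categories: ceiling(86/2).

Final answer: 43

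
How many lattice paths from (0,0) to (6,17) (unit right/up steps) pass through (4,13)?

Paths (0,0)->(4,13): C(17,13) = 2380.
Paths (4,13)->(6,17): C(6,4) = 15.
By multiplication principle: 2380 x 15.

Final answer: 35700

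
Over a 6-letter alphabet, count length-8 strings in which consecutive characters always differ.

Let g(n) count such strings. g(1) = 6, and each valid string of length n-1 extends in 5 ways (any symbol but the last), so g(n) = 5 g(n-1).
Total: g(8) = 6 x 5^7.

Final answer: 6 x 5^{7} = 468750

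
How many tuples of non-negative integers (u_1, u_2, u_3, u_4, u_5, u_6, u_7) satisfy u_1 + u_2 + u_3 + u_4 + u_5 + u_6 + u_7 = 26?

Stars and bars with 26 stars and 6 bars:
C(26+7-1, 7-1) = C(32,6).

Final answer: C(32,6) = 906192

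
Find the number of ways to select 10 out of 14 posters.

C(14,10) = 14!/(10! x 4!).

Final answer: \binom{14}{10} = 1001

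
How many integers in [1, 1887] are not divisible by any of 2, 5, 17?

|div by 2|=943, |div by 5|=377, |div by 17|=111.
|div by 2&5|=188, |div by 2&17|=55, |div by 5&17|=22, |div by all|=11.
By inclusion-exclusion, divisible by at least one: 943+377+111-188-55-22+11 = 1177.
Not divisible by any: 1887 - 1177.

Final answer: 710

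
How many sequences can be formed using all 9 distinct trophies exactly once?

The number of ways to arrange 9 distinct objects is 9!.

Final answer: 9! = 362880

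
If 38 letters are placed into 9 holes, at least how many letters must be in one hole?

By the pigeonhole principle: ceiling(38/9).

Final answer: 5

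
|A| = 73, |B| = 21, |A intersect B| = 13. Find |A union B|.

|A union B| = |A| + |B| - |A intersect B| = 73 + 21 - 13.

Final answer: 81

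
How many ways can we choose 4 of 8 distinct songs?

C(8,4) = 8!/(4! x (8-4)!).

Final answer: C(8,4) = 70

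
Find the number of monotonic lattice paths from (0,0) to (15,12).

Each path has 15 right steps and 12 up steps in some order (27 steps total).
Choose which 12 of the 27 steps are up: C(27,12).

Final answer: C(27,12) = 17383860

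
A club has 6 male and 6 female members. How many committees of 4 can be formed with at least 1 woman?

Sum over valid woman counts:
C(6,1)C(6,3) = 120
C(6,2)C(6,2) = 225
C(6,3)C(6,1) = 120
C(6,4)C(6,0) = 15
Total: 120 + 225 + 120 + 15.

Final answer: 480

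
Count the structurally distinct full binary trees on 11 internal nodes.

The structures are counted by the Catalan number C_n. Here n = 11.
Using C_0 = 1 and C_(k+1) = C_k x 2(2k+1)/(k+2), build up term by term: C_1=1, C_2=2, C_3=5, C_4=14, C_5=42, C_6=132, C_7=429, C_8=1430, C_9=4862, C_10=16796, C_11=58786.

Final answer: C_{11} = 58786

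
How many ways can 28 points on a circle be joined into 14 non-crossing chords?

This is counted by the nth Catalan number C_n. Here n = 28/2 = 14.
C_n = C(2n,n)/(n+1), so C_{14} = C(28,14)/15 = 40116600/15.

Final answer: C_{14} = 2674440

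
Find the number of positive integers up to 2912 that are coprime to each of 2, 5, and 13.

|div by 2|=1456, |div by 5|=582, |div by 13|=224.
|div by 2&5|=291, |div by 2&13|=112, |div by 5&13|=44, |div by all|=22.
By inclusion-exclusion, divisible by at least one: 1456+582+224-291-112-44+22 = 1837.
Not divisible by any: 2912 - 1837.

Final answer: 1075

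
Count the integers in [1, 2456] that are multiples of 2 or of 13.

Multiples of 2: 1228. Multiples of 13: 188. Of both (lcm=26): 94.
By inclusion-exclusion: 1228 + 188 - 94.

Final answer: 1322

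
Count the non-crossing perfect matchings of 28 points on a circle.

This is counted by the nth Catalan number C_n. Here n = 28/2 = 14.
C_n = C(2n,n) - C(2n,n+1), so C_{14} = C(28,14) - C(28,15) = 40116600 - 37442160.

Final answer: C_{14} = 2674440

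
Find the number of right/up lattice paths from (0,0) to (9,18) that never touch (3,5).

Total paths to (9,18): C(27,18) = 4686825.
Paths through (3,5): C(8,5) x C(19,13) = 1519392.
Avoiding (3,5): 4686825 - 1519392.

Final answer: 3167433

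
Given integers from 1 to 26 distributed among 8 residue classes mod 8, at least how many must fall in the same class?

By pigeonhole with 26 objects and 8 categories: ceiling(26/8).

Final answer: 4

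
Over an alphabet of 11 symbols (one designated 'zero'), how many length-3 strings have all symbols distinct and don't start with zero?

The leading digit has 10 choices (anything but zero); the next has 10 (anything but the first), then 9, and so on, one fewer each time.
Total: 10 x 10 x 9.

Final answer: 900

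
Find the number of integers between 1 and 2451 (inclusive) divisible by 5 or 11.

Multiples of 5: 490. Multiples of 11: 222. Of both (lcm=55): 44.
By inclusion-exclusion: 490 + 222 - 44.

Final answer: 668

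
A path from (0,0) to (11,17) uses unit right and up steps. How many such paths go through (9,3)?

Paths (0,0)->(9,3): C(12,3) = 220.
Paths (9,3)->(11,17): C(16,14) = 120.
By multiplication principle: 220 x 120.

Final answer: 26400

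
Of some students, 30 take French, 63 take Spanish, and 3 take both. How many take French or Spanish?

|A union B| = |A| + |B| - |A intersect B| = 30 + 63 - 3.

Final answer: 90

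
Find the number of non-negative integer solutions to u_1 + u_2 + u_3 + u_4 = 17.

Stars and bars with 17 stars and 3 bars:
C(17+4-1, 4-1) = C(20,3).

Final answer: C(20,3) = 1140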